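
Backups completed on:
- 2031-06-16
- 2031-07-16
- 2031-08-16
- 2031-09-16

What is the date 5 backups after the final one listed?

2032-02-16

Gaps: 30, 31, 31 days — not constant. Every event is on the 16th of the month.
Pattern: the 16th of each month.
Next: October 2031 → 2031-10-16.
Next: November 2031 → 2031-11-16.
Next: December 2031 → 2031-12-16.
January 2032: 2032-01-16.
February 2032: 2032-02-16.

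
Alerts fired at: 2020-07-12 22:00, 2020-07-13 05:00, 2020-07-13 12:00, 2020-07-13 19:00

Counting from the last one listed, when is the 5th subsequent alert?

2020-07-15 06:00

Gaps: 7, 7, 7 hours — each event is 7 hours after the previous one.
2020-07-13 19:00 + 7 h = 2020-07-14 02:00.
2020-07-14 02:00 + 7 h = 2020-07-14 09:00.
2020-07-14 09:00 + 7 h = 2020-07-14 16:00.
2020-07-14 16:00 + 7 h = 2020-07-14 23:00.
2020-07-14 23:00 + 7 h = 2020-07-15 06:00.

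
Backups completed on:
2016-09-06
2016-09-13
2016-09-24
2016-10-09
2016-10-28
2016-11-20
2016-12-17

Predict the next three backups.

The spacing grows by 4 each time: 7, 11, 15, 19, 23, 27 days.
Next gap: 31 days. 2016-12-17 + 31 days = 2017-01-17.
Next gap: 35 days. 2017-01-17 + 35 days = 2017-02-21.
Next gap: 39 days. 2017-02-21 + 39 days = 2017-04-01.

2017-01-17, 2017-02-21, 2017-04-01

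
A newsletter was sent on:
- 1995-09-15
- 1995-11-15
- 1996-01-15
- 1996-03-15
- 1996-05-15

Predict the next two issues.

1996-07-15, 1996-09-15

The day-of-month is always 15 (61, 61, 60, 61 days between events).
So this recurs on the 15th of every 2 months.
July 1996: 1996-07-15.
September 1996: 1996-09-15.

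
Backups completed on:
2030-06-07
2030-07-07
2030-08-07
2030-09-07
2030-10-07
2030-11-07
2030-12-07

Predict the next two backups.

Each date is the 7th; the gaps (30, 31, 31, 30, 31, 30) track the month lengths.
The rule is the 7th of each month.
Next: January 2031 → 2031-01-07.
Next: February 2031 → 2031-02-07.

2031-01-07, 2031-02-07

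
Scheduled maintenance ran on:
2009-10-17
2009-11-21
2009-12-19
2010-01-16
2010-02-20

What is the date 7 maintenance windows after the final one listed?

2010-09-18

All dates are Saturdays, 35, 28, 28, 35 days apart.
Specifically, the 3rd Saturday of each month.
3rd Saturday of March 2010: 2010-03-20.
April 2010 — 3rd Saturday is 2010-04-17.
May 2010 — 3rd Saturday is 2010-05-15.
3rd Saturday of June 2010: 2010-06-19.
July 2010 — 3rd Saturday is 2010-07-17.
August 2010 — 3rd Saturday is 2010-08-21.
3rd Saturday of September 2010: 2010-09-18.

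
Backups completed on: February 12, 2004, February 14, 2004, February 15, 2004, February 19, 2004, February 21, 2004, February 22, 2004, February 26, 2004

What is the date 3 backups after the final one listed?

March 4, 2004

Every event lands on a Thursday or Saturday or Sunday (gaps cycle 2, 1, 4, 2, 1, 4).
So the schedule is: every Thursday, Saturday and Sunday.
Next Saturday: February 28, 2004.
The following Sunday is February 29, 2004.
Next Thursday: March 4, 2004.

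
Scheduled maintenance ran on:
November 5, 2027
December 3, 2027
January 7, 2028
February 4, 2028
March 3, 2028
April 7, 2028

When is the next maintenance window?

These are Fridays at 28- or 35-day spacing (28, 35, 28, 28, 35).
The pattern: 1st Friday of the month.
1st Friday of May 2028: May 5, 2028.

May 5, 2028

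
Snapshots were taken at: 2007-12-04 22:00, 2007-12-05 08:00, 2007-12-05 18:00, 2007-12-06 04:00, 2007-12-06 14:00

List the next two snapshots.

2007-12-07 00:00, 2007-12-07 10:00

Spacing: 10, 10, 10, 10 h — constant 10 h.
2007-12-06 14:00 + 10 h = 2007-12-07 00:00.
2007-12-07 00:00 + 10 h = 2007-12-07 10:00.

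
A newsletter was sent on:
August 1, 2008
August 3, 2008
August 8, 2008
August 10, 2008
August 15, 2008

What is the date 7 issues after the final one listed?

September 7, 2008

The gap pattern 2, 5, 2, 5 repeats every 2 events.
These are the Fridays and Sundays of each week.
The following Sunday is August 17, 2008.
The following Friday is August 22, 2008.
Next Sunday: August 24, 2008.
The following Friday is August 29, 2008.
The following Sunday is August 31, 2008.
The following Friday is September 5, 2008.
Next Sunday: September 7, 2008.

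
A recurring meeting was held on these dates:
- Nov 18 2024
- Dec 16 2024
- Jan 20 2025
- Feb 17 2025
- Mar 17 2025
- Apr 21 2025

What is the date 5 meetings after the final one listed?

These are Mondays at 28- or 35-day spacing (28, 35, 28, 28, 35).
The pattern: 3rd Monday of the month.
3rd Monday of May 2025: May 19 2025.
June 2025 — 3rd Monday is Jun 16 2025.
July 2025 — 3rd Monday is Jul 21 2025.
3rd Monday of August 2025: Aug 18 2025.
3rd Monday of September 2025: Sep 15 2025.

Sep 15 2025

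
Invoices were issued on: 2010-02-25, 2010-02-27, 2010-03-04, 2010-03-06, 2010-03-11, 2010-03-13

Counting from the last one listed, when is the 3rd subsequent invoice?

Gaps: 2, 5, 2, 5, 2 days — not constant, but cyclic with period 2.
The events fall on every Thursday and Saturday.
The following Thursday is 2010-03-18.
Next Saturday: 2010-03-20.
Next Thursday: 2010-03-25.

2010-03-25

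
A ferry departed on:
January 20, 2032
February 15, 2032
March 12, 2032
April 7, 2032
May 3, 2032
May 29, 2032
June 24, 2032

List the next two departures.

July 20, 2032; August 15, 2032

The spacing is 26, 26, 26, 26, 26, 26 days — always 26 days.
June 24, 2032 + 26 days = July 20, 2032.
July 20, 2032 + 26 days = August 15, 2032.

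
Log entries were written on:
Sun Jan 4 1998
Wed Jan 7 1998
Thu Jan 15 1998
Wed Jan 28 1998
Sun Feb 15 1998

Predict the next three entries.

Tue Mar 10 1998, Tue Apr 7 1998, Sun May 10 1998

The spacing grows by 5 each time: 3, 8, 13, 18 days.
Next gap: 23 days. Sun Feb 15 1998 + 23 days = Tue Mar 10 1998.
Next gap: 28 days. Tue Mar 10 1998 + 28 days = Tue Apr 7 1998.
Next gap: 33 days. Tue Apr 7 1998 + 33 days = Sun May 10 1998.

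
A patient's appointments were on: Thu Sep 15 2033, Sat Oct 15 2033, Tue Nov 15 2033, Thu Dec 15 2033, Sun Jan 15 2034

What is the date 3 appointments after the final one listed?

Sat Apr 15 2034

Gaps: 30, 31, 30, 31 days — not constant. Every event is on the 15th of the month.
Pattern: the 15th of each month.
February 2034: Wed Feb 15 2034.
March 2034: Wed Mar 15 2034.
April 2034: Sat Apr 15 2034.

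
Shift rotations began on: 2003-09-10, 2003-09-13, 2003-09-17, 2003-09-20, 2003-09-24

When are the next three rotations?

2003-09-27, 2003-10-01, 2003-10-04

Gaps: 3, 4, 3, 4 days — not constant, but cyclic with period 2.
The events fall on every Wednesday and Saturday.
Next Saturday: 2003-09-27.
Next Wednesday: 2003-10-01.
Next Saturday: 2003-10-04.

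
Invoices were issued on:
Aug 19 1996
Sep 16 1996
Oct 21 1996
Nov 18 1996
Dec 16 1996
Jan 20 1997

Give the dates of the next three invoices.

These are Mondays at 28- or 35-day spacing (28, 35, 28, 28, 35).
The pattern: 3rd Monday of the month.
3rd Monday of February 1997: Feb 17 1997.
3rd Monday of March 1997: Mar 17 1997.
3rd Monday of April 1997: Apr 21 1997.

Feb 17 1997, Mar 17 1997, Apr 21 1997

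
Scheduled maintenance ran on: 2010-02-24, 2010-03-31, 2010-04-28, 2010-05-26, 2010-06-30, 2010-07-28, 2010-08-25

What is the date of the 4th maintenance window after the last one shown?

All Wednesdays; the gaps (35, 28, 28, 35, 28, 28) vary with month length.
This is the last Wednesday of each month.
September 2010 ends with Wednesday 2010-09-29.
Last Wednesday of October 2010: 2010-10-27.
Last Wednesday of November 2010: 2010-11-24.
December 2010 ends with Wednesday 2010-12-29.

2010-12-29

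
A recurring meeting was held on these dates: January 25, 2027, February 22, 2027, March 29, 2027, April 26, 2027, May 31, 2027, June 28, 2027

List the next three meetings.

July 26, 2027; August 30, 2027; September 27, 2027

All Mondays; the gaps (28, 35, 28, 35, 28) vary with month length.
This is the last Monday of each month.
July 2027 ends with Monday July 26, 2027.
August 2027 ends with Monday August 30, 2027.
September 2027 ends with Monday September 27, 2027.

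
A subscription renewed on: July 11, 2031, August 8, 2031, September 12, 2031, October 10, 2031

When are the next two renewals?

November 14, 2031; December 12, 2031

These are Fridays at 28- or 35-day spacing (28, 35, 28).
The pattern: 2nd Friday of the month.
2nd Friday of November 2031: November 14, 2031.
December 2031 — 2nd Friday is December 12, 2031.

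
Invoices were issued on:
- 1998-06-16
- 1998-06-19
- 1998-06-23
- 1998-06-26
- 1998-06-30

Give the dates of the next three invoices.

1998-07-03, 1998-07-07, 1998-07-10

The gap pattern 3, 4, 3, 4 repeats every 2 events.
These are the Tuesdays and Fridays of each week.
Next Friday: 1998-07-03.
The following Tuesday is 1998-07-07.
Next Friday: 1998-07-10.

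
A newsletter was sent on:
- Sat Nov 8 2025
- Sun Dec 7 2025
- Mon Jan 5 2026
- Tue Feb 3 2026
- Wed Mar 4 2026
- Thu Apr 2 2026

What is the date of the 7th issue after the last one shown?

Thu Oct 22 2026

Every event comes 29 days after the last (29, 29, 29, 29, 29).
Thu Apr 2 2026 + 29 days = Fri May 1 2026.
Fri May 1 2026 + 29 days = Sat May 30 2026.
Sat May 30 2026 + 29 days = Sun Jun 28 2026.
Sun Jun 28 2026 + 29 days = Mon Jul 27 2026.
Mon Jul 27 2026 + 29 days = Tue Aug 25 2026.
Tue Aug 25 2026 + 29 days = Wed Sep 23 2026.
Wed Sep 23 2026 + 29 days = Thu Oct 22 2026.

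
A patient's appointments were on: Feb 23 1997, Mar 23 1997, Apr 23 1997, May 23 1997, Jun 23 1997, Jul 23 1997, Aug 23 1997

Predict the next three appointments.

Each date is the 23rd; the gaps (28, 31, 30, 31, 30, 31) track the month lengths.
The rule is the 23rd of each month.
September 1997: Sep 23 1997.
Next: October 1997 → Oct 23 1997.
November 1997: Nov 23 1997.

Sep 23 1997, Oct 23 1997, Nov 23 1997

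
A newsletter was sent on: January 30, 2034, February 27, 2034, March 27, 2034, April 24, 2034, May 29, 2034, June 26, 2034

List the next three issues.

These are Mondays with 28, 28, 28, 35, 28-day gaps.
Each is the final Monday of its month — January 30, 2034 is past the 28th, so '4th Monday' doesn't fit.
Last Monday of July 2034: July 31, 2034.
Last Monday of August 2034: August 28, 2034.
Last Monday of September 2034: September 25, 2034.

July 31, 2034; August 28, 2034; September 25, 2034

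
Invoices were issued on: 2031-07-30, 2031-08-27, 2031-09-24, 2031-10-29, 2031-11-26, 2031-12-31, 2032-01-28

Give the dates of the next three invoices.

All Wednesdays; the gaps (28, 28, 35, 28, 35, 28) vary with month length.
This is the last Wednesday of each month.
Last Wednesday of February 2032: 2032-02-25.
Last Wednesday of March 2032: 2032-03-31.
Last Wednesday of April 2032: 2032-04-28.

2032-02-25, 2032-03-31, 2032-04-28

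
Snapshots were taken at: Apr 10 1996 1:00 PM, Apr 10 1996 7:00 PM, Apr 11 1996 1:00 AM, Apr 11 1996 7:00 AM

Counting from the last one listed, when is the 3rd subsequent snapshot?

Gaps: 6, 6, 6 hours — each event is 6 hours after the previous one.
Apr 11 1996 7:00 AM + 6 h = Apr 11 1996 1:00 PM.
Apr 11 1996 1:00 PM + 6 h = Apr 11 1996 7:00 PM.
Apr 11 1996 7:00 PM + 6 h = Apr 12 1996 1:00 AM.

Apr 12 1996 1:00 AM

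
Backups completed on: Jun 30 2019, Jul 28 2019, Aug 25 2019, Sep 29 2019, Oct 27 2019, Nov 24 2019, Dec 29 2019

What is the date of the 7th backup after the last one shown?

All Sundays; the gaps (28, 28, 35, 28, 28, 35) vary with month length.
This is the last Sunday of each month.
Last Sunday of January 2020: Jan 26 2020.
February 2020 ends with Sunday Feb 23 2020.
March 2020 ends with Sunday Mar 29 2020.
Last Sunday of April 2020: Apr 26 2020.
May 2020 ends with Sunday May 31 2020.
Last Sunday of June 2020: Jun 28 2020.
Last Sunday of July 2020: Jul 26 2020.

Jul 26 2020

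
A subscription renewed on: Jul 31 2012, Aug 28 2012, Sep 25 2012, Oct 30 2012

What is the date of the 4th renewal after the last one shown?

Feb 26 2013

These are Tuesdays with 28, 28, 35-day gaps.
Each is the final Tuesday of its month — Jul 31 2012 is past the 28th, so '4th Tuesday' doesn't fit.
November 2012 ends with Tuesday Nov 27 2012.
Last Tuesday of December 2012: Dec 25 2012.
January 2013 ends with Tuesday Jan 29 2013.
Last Tuesday of February 2013: Feb 26 2013.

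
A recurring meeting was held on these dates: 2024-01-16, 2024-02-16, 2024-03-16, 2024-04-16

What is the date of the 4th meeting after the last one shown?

The day-of-month is always 16 (31, 29, 31 days between events).
So this recurs on the 16th of each month.
Next: May 2024 → 2024-05-16.
Next: June 2024 → 2024-06-16.
Next: July 2024 → 2024-07-16.
Next: August 2024 → 2024-08-16.

2024-08-16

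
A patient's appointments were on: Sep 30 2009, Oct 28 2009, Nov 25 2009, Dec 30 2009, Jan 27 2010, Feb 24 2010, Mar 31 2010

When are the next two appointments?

Apr 28 2010, May 26 2010

Every date is a Wednesday; gaps 28, 28, 35, 28, 28, 35 days.
Each is the last Wednesday of its month (at least one falls on the 29th or later, ruling out '4th Wednesday').
Last Wednesday of April 2010: Apr 28 2010.
Last Wednesday of May 2010: May 26 2010.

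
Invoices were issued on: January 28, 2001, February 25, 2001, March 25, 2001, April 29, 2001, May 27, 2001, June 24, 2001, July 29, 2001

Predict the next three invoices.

August 26, 2001; September 30, 2001; October 28, 2001

All Sundays; the gaps (28, 28, 35, 28, 28, 35) vary with month length.
This is the last Sunday of each month.
Last Sunday of August 2001: August 26, 2001.
Last Sunday of September 2001: September 30, 2001.
October 2001 ends with Sunday October 28, 2001.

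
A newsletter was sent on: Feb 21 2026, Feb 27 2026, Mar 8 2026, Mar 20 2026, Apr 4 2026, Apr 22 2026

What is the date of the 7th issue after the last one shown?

Nov 18 2026

Gaps: 6, 9, 12, 15, 18 days — each gap is 3 larger than the previous one.
Next gap: 21 days. Apr 22 2026 + 21 days = May 13 2026.
Next gap: 24 days. May 13 2026 + 24 days = Jun 6 2026.
Next gap: 27 days. Jun 6 2026 + 27 days = Jul 3 2026.
Next gap: 30 days. Jul 3 2026 + 30 days = Aug 2 2026.
Next gap: 33 days. Aug 2 2026 + 33 days = Sep 4 2026.
Next gap: 36 days. Sep 4 2026 + 36 days = Oct 10 2026.
Next gap: 39 days. Oct 10 2026 + 39 days = Nov 18 2026.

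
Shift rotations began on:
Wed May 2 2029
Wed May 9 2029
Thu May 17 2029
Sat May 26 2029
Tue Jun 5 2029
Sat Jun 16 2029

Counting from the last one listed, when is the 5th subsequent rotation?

Sat Aug 25 2029

The spacing grows by 1 each time: 7, 8, 9, 10, 11 days.
Next gap: 12 days. Sat Jun 16 2029 + 12 days = Thu Jun 28 2029.
Next gap: 13 days. Thu Jun 28 2029 + 13 days = Wed Jul 11 2029.
Next gap: 14 days. Wed Jul 11 2029 + 14 days = Wed Jul 25 2029.
Next gap: 15 days. Wed Jul 25 2029 + 15 days = Thu Aug 9 2029.
Next gap: 16 days. Thu Aug 9 2029 + 16 days = Sat Aug 25 2029.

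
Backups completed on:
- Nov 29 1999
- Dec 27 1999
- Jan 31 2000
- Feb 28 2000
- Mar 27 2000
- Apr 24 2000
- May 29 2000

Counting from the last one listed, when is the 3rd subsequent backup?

All Mondays; the gaps (28, 35, 28, 28, 28, 35) vary with month length.
This is the last Monday of each month.
June 2000 ends with Monday Jun 26 2000.
Last Monday of July 2000: Jul 31 2000.
August 2000 ends with Monday Aug 28 2000.

Aug 28 2000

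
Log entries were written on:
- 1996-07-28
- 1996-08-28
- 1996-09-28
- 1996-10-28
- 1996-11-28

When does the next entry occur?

Each date is the 28th; the gaps (31, 31, 30, 31) track the month lengths.
The rule is the 28th of each month.
December 1996: 1996-12-28.

1996-12-28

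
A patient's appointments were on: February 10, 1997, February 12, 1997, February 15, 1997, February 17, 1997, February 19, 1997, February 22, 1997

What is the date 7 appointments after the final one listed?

March 10, 1997

Gaps: 2, 3, 2, 2, 3 days — not constant, but cyclic with period 3.
The events fall on every Monday, Wednesday and Saturday.
The following Monday is February 24, 1997.
Next Wednesday: February 26, 1997.
Next Saturday: March 1, 1997.
Next Monday: March 3, 1997.
The following Wednesday is March 5, 1997.
Next Saturday: March 8, 1997.
Next Monday: March 10, 1997.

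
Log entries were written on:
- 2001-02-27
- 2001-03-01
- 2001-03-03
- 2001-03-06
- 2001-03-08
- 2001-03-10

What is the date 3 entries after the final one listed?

The gap pattern 2, 2, 3, 2, 2 repeats every 3 events.
These are the Tuesdays, Thursdays and Saturdays of each week.
The following Tuesday is 2001-03-13.
Next Thursday: 2001-03-15.
The following Saturday is 2001-03-17.

2001-03-17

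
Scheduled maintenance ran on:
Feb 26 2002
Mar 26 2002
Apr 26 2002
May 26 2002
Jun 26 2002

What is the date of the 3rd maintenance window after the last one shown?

Gaps: 28, 31, 30, 31 days — not constant. Every event is on the 26th of the month.
Pattern: the 26th of each month.
Next: July 2002 → Jul 26 2002.
Next: August 2002 → Aug 26 2002.
Next: September 2002 → Sep 26 2002.

Sep 26 2002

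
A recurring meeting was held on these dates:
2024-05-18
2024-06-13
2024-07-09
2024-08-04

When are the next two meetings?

Every event comes 26 days after the last (26, 26, 26).
2024-08-04 + 26 days = 2024-08-30.
2024-08-30 + 26 days = 2024-09-25.

2024-08-30, 2024-09-25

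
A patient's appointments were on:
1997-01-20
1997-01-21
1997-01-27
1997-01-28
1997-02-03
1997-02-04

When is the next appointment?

1997-02-10

Every event lands on a Monday or Tuesday (gaps cycle 1, 6, 1, 6, 1).
So the schedule is: every Monday and Tuesday.
Next Monday: 1997-02-10.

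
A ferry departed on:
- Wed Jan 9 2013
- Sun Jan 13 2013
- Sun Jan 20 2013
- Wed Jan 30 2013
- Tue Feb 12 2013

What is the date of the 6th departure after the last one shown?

Gaps: 4, 7, 10, 13 days — each gap is 3 larger than the previous one.
Next gap: 16 days. Tue Feb 12 2013 + 16 days = Thu Feb 28 2013.
Next gap: 19 days. Thu Feb 28 2013 + 19 days = Tue Mar 19 2013.
Next gap: 22 days. Tue Mar 19 2013 + 22 days = Wed Apr 10 2013.
Next gap: 25 days. Wed Apr 10 2013 + 25 days = Sun May 5 2013.
Next gap: 28 days. Sun May 5 2013 + 28 days = Sun Jun 2 2013.
Next gap: 31 days. Sun Jun 2 2013 + 31 days = Wed Jul 3 2013.

Wed Jul 3 2013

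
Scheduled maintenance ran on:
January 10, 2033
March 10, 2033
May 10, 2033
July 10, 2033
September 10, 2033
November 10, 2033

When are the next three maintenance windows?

January 10, 2034; March 10, 2034; May 10, 2034

Each date is the 10th; the gaps (59, 61, 61, 62, 61) track the month lengths.
The rule is the 10th of every 2 months.
January 2034: January 10, 2034.
Next: March 2034 → March 10, 2034.
May 2034: May 10, 2034.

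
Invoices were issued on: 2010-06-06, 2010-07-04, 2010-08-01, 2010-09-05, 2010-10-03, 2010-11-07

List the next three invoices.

These are Sundays at 28- or 35-day spacing (28, 28, 35, 28, 35).
The pattern: 1st Sunday of the month.
1st Sunday of December 2010: 2010-12-05.
January 2011 — 1st Sunday is 2011-01-02.
February 2011 — 1st Sunday is 2011-02-06.

2010-12-05, 2011-01-02, 2011-02-06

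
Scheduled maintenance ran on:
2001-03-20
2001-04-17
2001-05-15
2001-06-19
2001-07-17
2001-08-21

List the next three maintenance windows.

2001-09-18, 2001-10-16, 2001-11-20

Gaps: 28, 28, 35, 28, 35 days — a mix of 28 and 35. Every date is a Tuesday.
Each is the 3rd Tuesday of its month.
September 2001 — 3rd Tuesday is 2001-09-18.
3rd Tuesday of October 2001: 2001-10-16.
November 2001 — 3rd Tuesday is 2001-11-20.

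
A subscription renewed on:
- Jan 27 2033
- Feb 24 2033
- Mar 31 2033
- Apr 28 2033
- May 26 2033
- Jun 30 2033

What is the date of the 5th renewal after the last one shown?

Nov 24 2033

Every date is a Thursday; gaps 28, 35, 28, 28, 35 days.
Each is the last Thursday of its month (at least one falls on the 29th or later, ruling out '4th Thursday').
July 2033 ends with Thursday Jul 28 2033.
Last Thursday of August 2033: Aug 25 2033.
Last Thursday of September 2033: Sep 29 2033.
October 2033 ends with Thursday Oct 27 2033.
Last Thursday of November 2033: Nov 24 2033.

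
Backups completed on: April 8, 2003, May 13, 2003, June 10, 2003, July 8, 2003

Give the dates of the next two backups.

All dates are Tuesdays, 35, 28, 28 days apart.
Specifically, the 2nd Tuesday of each month.
2nd Tuesday of August 2003: August 12, 2003.
2nd Tuesday of September 2003: September 9, 2003.

August 12, 2003; September 9, 2003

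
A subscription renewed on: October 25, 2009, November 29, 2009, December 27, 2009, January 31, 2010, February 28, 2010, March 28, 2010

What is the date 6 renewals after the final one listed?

September 26, 2010

Every date is a Sunday; gaps 35, 28, 35, 28, 28 days.
Each is the last Sunday of its month (at least one falls on the 29th or later, ruling out '4th Sunday').
Last Sunday of April 2010: April 25, 2010.
Last Sunday of May 2010: May 30, 2010.
Last Sunday of June 2010: June 27, 2010.
Last Sunday of July 2010: July 25, 2010.
August 2010 ends with Sunday August 29, 2010.
Last Sunday of September 2010: September 26, 2010.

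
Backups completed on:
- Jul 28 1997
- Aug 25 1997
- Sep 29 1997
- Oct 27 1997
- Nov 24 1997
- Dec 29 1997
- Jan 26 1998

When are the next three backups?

Every date is a Monday; gaps 28, 35, 28, 28, 35, 28 days.
Each is the last Monday of its month (at least one falls on the 29th or later, ruling out '4th Monday').
Last Monday of February 1998: Feb 23 1998.
March 1998 ends with Monday Mar 30 1998.
Last Monday of April 1998: Apr 27 1998.

Feb 23 1998, Mar 30 1998, Apr 27 1998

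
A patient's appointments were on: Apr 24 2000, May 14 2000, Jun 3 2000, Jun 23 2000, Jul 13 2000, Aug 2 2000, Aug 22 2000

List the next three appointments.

Sep 11 2000, Oct 1 2000, Oct 21 2000

The spacing is 20, 20, 20, 20, 20, 20 days — always 20 days.
Aug 22 2000 + 20 days = Sep 11 2000.
Sep 11 2000 + 20 days = Oct 1 2000.
Oct 1 2000 + 20 days = Oct 21 2000.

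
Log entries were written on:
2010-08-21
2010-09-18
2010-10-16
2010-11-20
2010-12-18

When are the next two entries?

These are Saturdays at 28- or 35-day spacing (28, 28, 35, 28).
The pattern: 3rd Saturday of the month.
January 2011 — 3rd Saturday is 2011-01-15.
February 2011 — 3rd Saturday is 2011-02-19.

2011-01-15, 2011-02-19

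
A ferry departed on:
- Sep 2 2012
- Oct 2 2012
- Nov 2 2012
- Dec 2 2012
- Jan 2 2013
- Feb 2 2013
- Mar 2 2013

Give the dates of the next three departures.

Apr 2 2013, May 2 2013, Jun 2 2013

Gaps: 30, 31, 30, 31, 31, 28 days — not constant. Every event is on the 2nd of the month.
Pattern: the 2nd of each month.
Next: April 2013 → Apr 2 2013.
May 2013: May 2 2013.
Next: June 2013 → Jun 2 2013.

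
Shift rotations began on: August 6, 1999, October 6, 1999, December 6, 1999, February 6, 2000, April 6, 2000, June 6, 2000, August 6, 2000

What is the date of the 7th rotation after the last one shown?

October 6, 2001

Gaps: 61, 61, 62, 60, 61, 61 days — not constant. Every event is on the 6th of the month.
Pattern: the 6th of every 2 months.
Next: October 2000 → October 6, 2000.
Next: December 2000 → December 6, 2000.
Next: February 2001 → February 6, 2001.
Next: April 2001 → April 6, 2001.
Next: June 2001 → June 6, 2001.
August 2001: August 6, 2001.
Next: October 2001 → October 6, 2001.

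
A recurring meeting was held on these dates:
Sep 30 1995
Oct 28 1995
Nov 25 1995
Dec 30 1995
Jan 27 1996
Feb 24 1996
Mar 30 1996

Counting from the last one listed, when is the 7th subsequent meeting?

Oct 26 1996

These are Saturdays with 28, 28, 35, 28, 28, 35-day gaps.
Each is the final Saturday of its month — Sep 30 1995 is past the 28th, so '4th Saturday' doesn't fit.
Last Saturday of April 1996: Apr 27 1996.
Last Saturday of May 1996: May 25 1996.
June 1996 ends with Saturday Jun 29 1996.
July 1996 ends with Saturday Jul 27 1996.
Last Saturday of August 1996: Aug 31 1996.
September 1996 ends with Saturday Sep 28 1996.
October 1996 ends with Saturday Oct 26 1996.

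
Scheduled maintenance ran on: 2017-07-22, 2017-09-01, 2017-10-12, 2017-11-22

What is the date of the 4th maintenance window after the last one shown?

Every event comes 41 days after the last (41, 41, 41).
2017-11-22 + 41 days = 2018-01-02.
2018-01-02 + 41 days = 2018-02-12.
2018-02-12 + 41 days = 2018-03-25.
2018-03-25 + 41 days = 2018-05-05.

2018-05-05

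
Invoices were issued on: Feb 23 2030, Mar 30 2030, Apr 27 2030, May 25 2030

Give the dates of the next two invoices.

Every date is a Saturday; gaps 35, 28, 28 days.
Each is the last Saturday of its month (at least one falls on the 29th or later, ruling out '4th Saturday').
June 2030 ends with Saturday Jun 29 2030.
Last Saturday of July 2030: Jul 27 2030.

Jun 29 2030, Jul 27 2030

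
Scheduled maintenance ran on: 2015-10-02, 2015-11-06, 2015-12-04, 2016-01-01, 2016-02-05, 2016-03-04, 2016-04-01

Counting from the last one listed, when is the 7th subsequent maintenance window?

All dates are Fridays, 35, 28, 28, 35, 28, 28 days apart.
Specifically, the 1st Friday of each month.
May 2016 — 1st Friday is 2016-05-06.
1st Friday of June 2016: 2016-06-03.
July 2016 — 1st Friday is 2016-07-01.
1st Friday of August 2016: 2016-08-05.
September 2016 — 1st Friday is 2016-09-02.
October 2016 — 1st Friday is 2016-10-07.
1st Friday of November 2016: 2016-11-04.

2016-11-04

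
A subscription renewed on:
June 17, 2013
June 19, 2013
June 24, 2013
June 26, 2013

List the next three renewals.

July 1, 2013; July 3, 2013; July 8, 2013

The gap pattern 2, 5, 2 repeats every 2 events.
These are the Mondays and Wednesdays of each week.
The following Monday is July 1, 2013.
Next Wednesday: July 3, 2013.
The following Monday is July 8, 2013.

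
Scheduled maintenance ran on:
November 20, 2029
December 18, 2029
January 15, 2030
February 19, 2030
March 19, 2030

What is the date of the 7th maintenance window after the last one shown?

Gaps: 28, 28, 35, 28 days — a mix of 28 and 35. Every date is a Tuesday.
Each is the 3rd Tuesday of its month.
3rd Tuesday of April 2030: April 16, 2030.
May 2030 — 3rd Tuesday is May 21, 2030.
June 2030 — 3rd Tuesday is June 18, 2030.
3rd Tuesday of July 2030: July 16, 2030.
August 2030 — 3rd Tuesday is August 20, 2030.
3rd Tuesday of September 2030: September 17, 2030.
October 2030 — 3rd Tuesday is October 15, 2030.

October 15, 2030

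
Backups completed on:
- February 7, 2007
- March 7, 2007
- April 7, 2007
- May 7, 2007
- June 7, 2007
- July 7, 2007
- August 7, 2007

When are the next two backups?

September 7, 2007; October 7, 2007

Each date is the 7th; the gaps (28, 31, 30, 31, 30, 31) track the month lengths.
The rule is the 7th of each month.
Next: September 2007 → September 7, 2007.
October 2007: October 7, 2007.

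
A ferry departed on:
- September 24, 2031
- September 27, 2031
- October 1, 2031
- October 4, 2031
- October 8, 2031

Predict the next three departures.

Every event lands on a Wednesday or Saturday (gaps cycle 3, 4, 3, 4).
So the schedule is: every Wednesday and Saturday.
Next Saturday: October 11, 2031.
Next Wednesday: October 15, 2031.
Next Saturday: October 18, 2031.

October 11, 2031; October 15, 2031; October 18, 2031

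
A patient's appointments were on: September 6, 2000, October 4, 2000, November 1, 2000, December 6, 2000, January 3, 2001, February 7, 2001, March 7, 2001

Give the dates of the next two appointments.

April 4, 2001; May 2, 2001

Gaps: 28, 28, 35, 28, 35, 28 days — a mix of 28 and 35. Every date is a Wednesday.
Each is the 1st Wednesday of its month.
April 2001 — 1st Wednesday is April 4, 2001.
May 2001 — 1st Wednesday is May 2, 2001.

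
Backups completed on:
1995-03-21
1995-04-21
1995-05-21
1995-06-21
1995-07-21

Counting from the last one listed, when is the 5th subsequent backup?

1995-12-21

Each date is the 21st; the gaps (31, 30, 31, 30) track the month lengths.
The rule is the 21st of each month.
Next: August 1995 → 1995-08-21.
September 1995: 1995-09-21.
October 1995: 1995-10-21.
Next: November 1995 → 1995-11-21.
December 1995: 1995-12-21.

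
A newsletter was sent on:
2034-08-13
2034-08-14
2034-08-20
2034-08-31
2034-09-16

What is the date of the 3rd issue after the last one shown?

2034-12-03

Intervals are 1, 6, 11, 16 days — an arithmetic progression with common difference 5.
Next gap: 21 days. 2034-09-16 + 21 days = 2034-10-07.
Next gap: 26 days. 2034-10-07 + 26 days = 2034-11-02.
Next gap: 31 days. 2034-11-02 + 31 days = 2034-12-03.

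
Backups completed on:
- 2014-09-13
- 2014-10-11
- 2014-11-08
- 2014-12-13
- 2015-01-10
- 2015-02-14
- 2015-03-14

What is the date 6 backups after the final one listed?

These are Saturdays at 28- or 35-day spacing (28, 28, 35, 28, 35, 28).
The pattern: 2nd Saturday of the month.
2nd Saturday of April 2015: 2015-04-11.
May 2015 — 2nd Saturday is 2015-05-09.
June 2015 — 2nd Saturday is 2015-06-13.
2nd Saturday of July 2015: 2015-07-11.
2nd Saturday of August 2015: 2015-08-08.
September 2015 — 2nd Saturday is 2015-09-12.

2015-09-12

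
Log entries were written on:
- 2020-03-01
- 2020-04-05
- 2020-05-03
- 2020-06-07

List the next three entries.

2020-07-05, 2020-08-02, 2020-09-06

These are Sundays at 28- or 35-day spacing (35, 28, 35).
The pattern: 1st Sunday of the month.
1st Sunday of July 2020: 2020-07-05.
1st Sunday of August 2020: 2020-08-02.
September 2020 — 1st Sunday is 2020-09-06.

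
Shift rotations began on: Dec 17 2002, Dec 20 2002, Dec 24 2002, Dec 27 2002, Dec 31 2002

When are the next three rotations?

Jan 3 2003, Jan 7 2003, Jan 10 2003

The gap pattern 3, 4, 3, 4 repeats every 2 events.
These are the Tuesdays and Fridays of each week.
The following Friday is Jan 3 2003.
Next Tuesday: Jan 7 2003.
The following Friday is Jan 10 2003.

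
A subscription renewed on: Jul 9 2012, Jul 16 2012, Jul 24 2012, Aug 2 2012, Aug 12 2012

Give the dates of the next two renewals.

Gaps: 7, 8, 9, 10 days — each gap is 1 larger than the previous one.
Next gap: 11 days. Aug 12 2012 + 11 days = Aug 23 2012.
Next gap: 12 days. Aug 23 2012 + 12 days = Sep 4 2012.

Aug 23 2012, Sep 4 2012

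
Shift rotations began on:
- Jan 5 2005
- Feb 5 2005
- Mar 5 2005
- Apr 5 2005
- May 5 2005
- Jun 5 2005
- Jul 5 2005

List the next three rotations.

Aug 5 2005, Sep 5 2005, Oct 5 2005

Each date is the 5th; the gaps (31, 28, 31, 30, 31, 30) track the month lengths.
The rule is the 5th of each month.
August 2005: Aug 5 2005.
Next: September 2005 → Sep 5 2005.
Next: October 2005 → Oct 5 2005.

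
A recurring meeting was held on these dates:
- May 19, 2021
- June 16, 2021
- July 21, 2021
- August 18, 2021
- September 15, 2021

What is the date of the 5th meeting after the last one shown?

February 16, 2022

All dates are Wednesdays, 28, 35, 28, 28 days apart.
Specifically, the 3rd Wednesday of each month.
October 2021 — 3rd Wednesday is October 20, 2021.
November 2021 — 3rd Wednesday is November 17, 2021.
December 2021 — 3rd Wednesday is December 15, 2021.
January 2022 — 3rd Wednesday is January 19, 2022.
3rd Wednesday of February 2022: February 16, 2022.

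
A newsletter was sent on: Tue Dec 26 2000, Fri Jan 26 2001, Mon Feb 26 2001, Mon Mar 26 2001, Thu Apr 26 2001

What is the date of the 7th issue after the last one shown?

Mon Nov 26 2001

Gaps: 31, 31, 28, 31 days — not constant. Every event is on the 26th of the month.
Pattern: the 26th of each month.
May 2001: Sat May 26 2001.
June 2001: Tue Jun 26 2001.
Next: July 2001 → Thu Jul 26 2001.
Next: August 2001 → Sun Aug 26 2001.
Next: September 2001 → Wed Sep 26 2001.
Next: October 2001 → Fri Oct 26 2001.
November 2001: Mon Nov 26 2001.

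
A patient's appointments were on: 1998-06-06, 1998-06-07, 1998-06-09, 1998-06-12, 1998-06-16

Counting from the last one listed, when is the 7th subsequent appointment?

The spacing grows by 1 each time: 1, 2, 3, 4 days.
Next gap: 5 days. 1998-06-16 + 5 days = 1998-06-21.
Next gap: 6 days. 1998-06-21 + 6 days = 1998-06-27.
Next gap: 7 days. 1998-06-27 + 7 days = 1998-07-04.
Next gap: 8 days. 1998-07-04 + 8 days = 1998-07-12.
Next gap: 9 days. 1998-07-12 + 9 days = 1998-07-21.
Next gap: 10 days. 1998-07-21 + 10 days = 1998-07-31.
Next gap: 11 days. 1998-07-31 + 11 days = 1998-08-11.

1998-08-11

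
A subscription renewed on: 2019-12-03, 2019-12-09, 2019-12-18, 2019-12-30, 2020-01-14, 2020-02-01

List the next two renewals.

Intervals are 6, 9, 12, 15, 18 days — an arithmetic progression with common difference 3.
Next gap: 21 days. 2020-02-01 + 21 days = 2020-02-22.
Next gap: 24 days. 2020-02-22 + 24 days = 2020-03-17.

2020-02-22, 2020-03-17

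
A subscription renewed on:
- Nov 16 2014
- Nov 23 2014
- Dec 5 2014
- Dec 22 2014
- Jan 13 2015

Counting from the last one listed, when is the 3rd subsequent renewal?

Apr 19 2015

Gaps: 7, 12, 17, 22 days — each gap is 5 larger than the previous one.
Next gap: 27 days. Jan 13 2015 + 27 days = Feb 9 2015.
Next gap: 32 days. Feb 9 2015 + 32 days = Mar 13 2015.
Next gap: 37 days. Mar 13 2015 + 37 days = Apr 19 2015.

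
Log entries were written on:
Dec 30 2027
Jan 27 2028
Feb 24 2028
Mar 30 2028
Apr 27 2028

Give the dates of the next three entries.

May 25 2028, Jun 29 2028, Jul 27 2028

Every date is a Thursday; gaps 28, 28, 35, 28 days.
Each is the last Thursday of its month (at least one falls on the 29th or later, ruling out '4th Thursday').
May 2028 ends with Thursday May 25 2028.
June 2028 ends with Thursday Jun 29 2028.
Last Thursday of July 2028: Jul 27 2028.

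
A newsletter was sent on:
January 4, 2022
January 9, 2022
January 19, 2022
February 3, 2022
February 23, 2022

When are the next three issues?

March 20, 2022; April 19, 2022; May 24, 2022

Intervals are 5, 10, 15, 20 days — an arithmetic progression with common difference 5.
Next gap: 25 days. February 23, 2022 + 25 days = March 20, 2022.
Next gap: 30 days. March 20, 2022 + 30 days = April 19, 2022.
Next gap: 35 days. April 19, 2022 + 35 days = May 24, 2022.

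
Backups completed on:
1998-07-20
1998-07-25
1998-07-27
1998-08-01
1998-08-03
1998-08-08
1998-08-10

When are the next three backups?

The gap pattern 5, 2, 5, 2, 5, 2 repeats every 2 events.
These are the Mondays and Saturdays of each week.
Next Saturday: 1998-08-15.
Next Monday: 1998-08-17.
The following Saturday is 1998-08-22.

1998-08-15, 1998-08-17, 1998-08-22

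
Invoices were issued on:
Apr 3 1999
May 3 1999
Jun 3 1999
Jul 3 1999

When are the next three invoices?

Gaps: 30, 31, 30 days — not constant. Every event is on the 3rd of the month.
Pattern: the 3rd of each month.
Next: August 1999 → Aug 3 1999.
September 1999: Sep 3 1999.
Next: October 1999 → Oct 3 1999.

Aug 3 1999, Sep 3 1999, Oct 3 1999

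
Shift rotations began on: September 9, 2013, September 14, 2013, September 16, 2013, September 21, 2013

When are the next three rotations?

September 23, 2013; September 28, 2013; September 30, 2013

The gap pattern 5, 2, 5 repeats every 2 events.
These are the Mondays and Saturdays of each week.
Next Monday: September 23, 2013.
Next Saturday: September 28, 2013.
The following Monday is September 30, 2013.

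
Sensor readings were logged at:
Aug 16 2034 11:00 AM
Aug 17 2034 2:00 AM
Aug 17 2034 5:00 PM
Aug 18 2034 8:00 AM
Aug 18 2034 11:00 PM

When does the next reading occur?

Aug 19 2034 2:00 PM

The interval is a steady 15 hours (15, 15, 15, 15).
Aug 18 2034 11:00 PM + 15 h = Aug 19 2034 2:00 PM.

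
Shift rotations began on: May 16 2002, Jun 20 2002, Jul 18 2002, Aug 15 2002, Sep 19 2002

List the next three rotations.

All dates are Thursdays, 35, 28, 28, 35 days apart.
Specifically, the 3rd Thursday of each month.
October 2002 — 3rd Thursday is Oct 17 2002.
3rd Thursday of November 2002: Nov 21 2002.
December 2002 — 3rd Thursday is Dec 19 2002.

Oct 17 2002, Nov 21 2002, Dec 19 2002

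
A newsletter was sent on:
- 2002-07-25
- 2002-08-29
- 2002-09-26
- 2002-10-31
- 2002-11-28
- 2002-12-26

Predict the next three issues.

These are Thursdays with 35, 28, 35, 28, 28-day gaps.
Each is the final Thursday of its month — 2002-08-29 is past the 28th, so '4th Thursday' doesn't fit.
January 2003 ends with Thursday 2003-01-30.
February 2003 ends with Thursday 2003-02-27.
March 2003 ends with Thursday 2003-03-27.

2003-01-30, 2003-02-27, 2003-03-27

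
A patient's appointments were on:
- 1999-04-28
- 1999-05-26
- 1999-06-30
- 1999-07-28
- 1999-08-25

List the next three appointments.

1999-09-29, 1999-10-27, 1999-11-24

All Wednesdays; the gaps (28, 35, 28, 28) vary with month length.
This is the last Wednesday of each month.
September 1999 ends with Wednesday 1999-09-29.
Last Wednesday of October 1999: 1999-10-27.
Last Wednesday of November 1999: 1999-11-24.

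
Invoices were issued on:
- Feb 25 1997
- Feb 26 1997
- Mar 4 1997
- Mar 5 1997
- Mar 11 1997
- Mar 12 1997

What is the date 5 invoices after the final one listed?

Apr 1 1997

Every event lands on a Tuesday or Wednesday (gaps cycle 1, 6, 1, 6, 1).
So the schedule is: every Tuesday and Wednesday.
Next Tuesday: Mar 18 1997.
Next Wednesday: Mar 19 1997.
Next Tuesday: Mar 25 1997.
Next Wednesday: Mar 26 1997.
The following Tuesday is Apr 1 1997.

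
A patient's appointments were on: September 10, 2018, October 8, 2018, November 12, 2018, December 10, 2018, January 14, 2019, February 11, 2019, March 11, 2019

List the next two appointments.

These are Mondays at 28- or 35-day spacing (28, 35, 28, 35, 28, 28).
The pattern: 2nd Monday of the month.
2nd Monday of April 2019: April 8, 2019.
2nd Monday of May 2019: May 13, 2019.

April 8, 2019; May 13, 2019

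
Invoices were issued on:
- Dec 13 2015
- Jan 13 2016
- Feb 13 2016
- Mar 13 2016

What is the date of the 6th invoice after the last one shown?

Gaps: 31, 31, 29 days — not constant. Every event is on the 13th of the month.
Pattern: the 13th of each month.
April 2016: Apr 13 2016.
May 2016: May 13 2016.
Next: June 2016 → Jun 13 2016.
Next: July 2016 → Jul 13 2016.
August 2016: Aug 13 2016.
September 2016: Sep 13 2016.

Sep 13 2016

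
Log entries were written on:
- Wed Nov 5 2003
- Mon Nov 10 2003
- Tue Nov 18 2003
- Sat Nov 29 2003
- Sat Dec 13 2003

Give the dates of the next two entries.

Tue Dec 30 2003, Mon Jan 19 2004

Gaps: 5, 8, 11, 14 days — each gap is 3 larger than the previous one.
Next gap: 17 days. Sat Dec 13 2003 + 17 days = Tue Dec 30 2003.
Next gap: 20 days. Tue Dec 30 2003 + 20 days = Mon Jan 19 2004.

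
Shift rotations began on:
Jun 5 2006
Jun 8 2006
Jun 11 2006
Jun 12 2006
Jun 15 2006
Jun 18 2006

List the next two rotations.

The gap pattern 3, 3, 1, 3, 3 repeats every 3 events.
These are the Mondays, Thursdays and Sundays of each week.
Next Monday: Jun 19 2006.
The following Thursday is Jun 22 2006.

Jun 19 2006, Jun 22 2006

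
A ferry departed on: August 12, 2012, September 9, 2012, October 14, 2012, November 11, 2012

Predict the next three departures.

December 9, 2012; January 13, 2013; February 10, 2013

These are Sundays at 28- or 35-day spacing (28, 35, 28).
The pattern: 2nd Sunday of the month.
December 2012 — 2nd Sunday is December 9, 2012.
January 2013 — 2nd Sunday is January 13, 2013.
2nd Sunday of February 2013: February 10, 2013.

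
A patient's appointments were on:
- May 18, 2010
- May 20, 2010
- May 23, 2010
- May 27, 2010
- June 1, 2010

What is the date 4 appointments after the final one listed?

Gaps: 2, 3, 4, 5 days — each gap is 1 larger than the previous one.
Next gap: 6 days. June 1, 2010 + 6 days = June 7, 2010.
Next gap: 7 days. June 7, 2010 + 7 days = June 14, 2010.
Next gap: 8 days. June 14, 2010 + 8 days = June 22, 2010.
Next gap: 9 days. June 22, 2010 + 9 days = July 1, 2010.

July 1, 2010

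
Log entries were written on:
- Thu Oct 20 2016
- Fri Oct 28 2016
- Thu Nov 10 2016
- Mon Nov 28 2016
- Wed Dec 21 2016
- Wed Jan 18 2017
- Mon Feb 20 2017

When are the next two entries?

Thu Mar 30 2017, Fri May 12 2017

Gaps: 8, 13, 18, 23, 28, 33 days — each gap is 5 larger than the previous one.
Next gap: 38 days. Mon Feb 20 2017 + 38 days = Thu Mar 30 2017.
Next gap: 43 days. Thu Mar 30 2017 + 43 days = Fri May 12 2017.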